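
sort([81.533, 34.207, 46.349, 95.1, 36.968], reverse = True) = [95.1, 81.533, 46.349, 36.968, 34.207]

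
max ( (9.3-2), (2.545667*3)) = 7.637001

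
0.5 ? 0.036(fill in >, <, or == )>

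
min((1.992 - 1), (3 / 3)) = 0.992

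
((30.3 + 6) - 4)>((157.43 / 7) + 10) False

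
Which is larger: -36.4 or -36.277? -36.277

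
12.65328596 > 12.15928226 True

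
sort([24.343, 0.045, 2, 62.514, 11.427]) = [0.045, 2, 11.427, 24.343, 62.514]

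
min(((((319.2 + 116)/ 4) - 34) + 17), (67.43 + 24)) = 91.43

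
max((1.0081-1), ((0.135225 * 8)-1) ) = 0.0818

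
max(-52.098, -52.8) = -52.098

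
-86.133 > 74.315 False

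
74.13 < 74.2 True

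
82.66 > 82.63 True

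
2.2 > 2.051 True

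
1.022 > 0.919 True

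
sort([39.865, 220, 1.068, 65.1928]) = [1.068, 39.865, 65.1928, 220]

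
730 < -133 False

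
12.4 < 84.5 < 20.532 False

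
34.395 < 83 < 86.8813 True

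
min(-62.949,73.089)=-62.949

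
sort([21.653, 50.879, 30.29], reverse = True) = [50.879, 30.29, 21.653]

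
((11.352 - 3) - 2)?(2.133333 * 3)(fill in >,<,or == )<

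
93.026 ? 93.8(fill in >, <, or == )<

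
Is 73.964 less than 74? Yes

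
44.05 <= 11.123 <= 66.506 False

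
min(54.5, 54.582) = 54.5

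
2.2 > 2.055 True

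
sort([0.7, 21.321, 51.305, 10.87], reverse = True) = [51.305, 21.321, 10.87, 0.7]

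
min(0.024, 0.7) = 0.024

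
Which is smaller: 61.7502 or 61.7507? 61.7502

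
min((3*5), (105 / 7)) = 15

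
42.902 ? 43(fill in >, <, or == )<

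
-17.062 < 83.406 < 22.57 False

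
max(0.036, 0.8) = 0.8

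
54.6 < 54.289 False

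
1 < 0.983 False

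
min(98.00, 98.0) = 98.00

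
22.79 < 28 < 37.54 True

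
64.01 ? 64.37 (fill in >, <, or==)<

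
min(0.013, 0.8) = 0.013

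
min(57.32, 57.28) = 57.28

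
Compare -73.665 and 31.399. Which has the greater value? 31.399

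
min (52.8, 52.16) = 52.16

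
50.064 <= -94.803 False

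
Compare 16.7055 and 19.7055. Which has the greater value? 19.7055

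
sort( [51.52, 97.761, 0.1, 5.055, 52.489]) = [0.1, 5.055, 51.52, 52.489, 97.761]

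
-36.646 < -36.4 True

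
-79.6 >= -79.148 False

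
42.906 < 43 True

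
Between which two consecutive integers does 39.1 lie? 39 and 40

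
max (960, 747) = 960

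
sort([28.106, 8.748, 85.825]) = [8.748, 28.106, 85.825]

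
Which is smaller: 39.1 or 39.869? 39.1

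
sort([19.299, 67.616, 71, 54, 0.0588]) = [0.0588, 19.299, 54, 67.616, 71]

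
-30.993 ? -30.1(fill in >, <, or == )<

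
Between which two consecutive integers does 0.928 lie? 0 and 1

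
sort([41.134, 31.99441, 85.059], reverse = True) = [85.059, 41.134, 31.99441]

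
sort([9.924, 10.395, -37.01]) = [-37.01, 9.924, 10.395]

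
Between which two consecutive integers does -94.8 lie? -95 and -94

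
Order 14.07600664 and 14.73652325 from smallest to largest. 14.07600664,14.73652325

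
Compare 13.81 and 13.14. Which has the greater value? 13.81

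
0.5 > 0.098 True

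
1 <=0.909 False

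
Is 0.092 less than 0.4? Yes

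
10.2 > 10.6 False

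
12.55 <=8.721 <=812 False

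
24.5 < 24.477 False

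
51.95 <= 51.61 False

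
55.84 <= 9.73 False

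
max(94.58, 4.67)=94.58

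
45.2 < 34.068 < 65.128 False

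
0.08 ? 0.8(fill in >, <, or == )<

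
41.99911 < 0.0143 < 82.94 False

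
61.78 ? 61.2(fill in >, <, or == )>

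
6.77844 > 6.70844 True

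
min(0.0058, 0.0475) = 0.0058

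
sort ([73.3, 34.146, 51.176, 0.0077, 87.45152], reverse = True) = [87.45152, 73.3, 51.176, 34.146, 0.0077]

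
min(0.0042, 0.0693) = 0.0042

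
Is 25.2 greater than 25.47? No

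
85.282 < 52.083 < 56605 False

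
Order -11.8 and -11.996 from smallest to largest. -11.996, -11.8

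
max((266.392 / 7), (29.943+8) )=38.056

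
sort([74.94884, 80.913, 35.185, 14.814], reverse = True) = [80.913, 74.94884, 35.185, 14.814]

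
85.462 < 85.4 False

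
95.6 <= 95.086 False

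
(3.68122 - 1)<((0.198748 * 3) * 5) True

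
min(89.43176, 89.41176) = 89.41176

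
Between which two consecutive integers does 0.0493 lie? 0 and 1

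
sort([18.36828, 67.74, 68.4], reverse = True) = [68.4, 67.74, 18.36828]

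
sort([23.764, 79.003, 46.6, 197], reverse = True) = [197, 79.003, 46.6, 23.764]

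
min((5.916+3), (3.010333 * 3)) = 8.916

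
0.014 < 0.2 True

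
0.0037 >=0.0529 False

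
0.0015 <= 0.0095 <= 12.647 True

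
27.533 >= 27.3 True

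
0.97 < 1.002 True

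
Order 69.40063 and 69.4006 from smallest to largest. 69.4006, 69.40063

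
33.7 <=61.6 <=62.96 True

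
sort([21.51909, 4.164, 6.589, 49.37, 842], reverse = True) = [842, 49.37, 21.51909, 6.589, 4.164]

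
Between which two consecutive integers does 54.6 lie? 54 and 55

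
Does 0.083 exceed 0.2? No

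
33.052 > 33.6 False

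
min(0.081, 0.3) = 0.081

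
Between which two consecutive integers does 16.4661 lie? 16 and 17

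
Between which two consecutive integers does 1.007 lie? 1 and 2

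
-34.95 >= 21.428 False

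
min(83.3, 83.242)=83.242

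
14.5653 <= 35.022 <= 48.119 True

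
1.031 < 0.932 False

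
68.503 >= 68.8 False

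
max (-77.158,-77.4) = -77.158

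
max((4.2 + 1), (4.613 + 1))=5.613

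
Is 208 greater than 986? No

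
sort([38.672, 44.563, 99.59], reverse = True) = [99.59, 44.563, 38.672]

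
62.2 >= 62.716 False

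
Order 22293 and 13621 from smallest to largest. 13621, 22293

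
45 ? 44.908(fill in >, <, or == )>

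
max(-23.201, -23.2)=-23.2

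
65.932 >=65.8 True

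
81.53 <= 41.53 False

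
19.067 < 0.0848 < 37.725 False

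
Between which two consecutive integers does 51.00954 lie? 51 and 52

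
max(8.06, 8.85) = 8.85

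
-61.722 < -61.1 True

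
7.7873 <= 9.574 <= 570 True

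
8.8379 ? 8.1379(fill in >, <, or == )>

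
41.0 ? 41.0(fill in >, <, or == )==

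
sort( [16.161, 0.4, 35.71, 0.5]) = [0.4, 0.5, 16.161, 35.71]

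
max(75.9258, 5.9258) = 75.9258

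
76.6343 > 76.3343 True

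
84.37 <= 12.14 False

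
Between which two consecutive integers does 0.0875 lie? 0 and 1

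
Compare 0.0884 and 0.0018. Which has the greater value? 0.0884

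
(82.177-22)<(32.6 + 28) True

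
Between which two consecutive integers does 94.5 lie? 94 and 95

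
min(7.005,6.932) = 6.932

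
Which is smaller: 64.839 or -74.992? -74.992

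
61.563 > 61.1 True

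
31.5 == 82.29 False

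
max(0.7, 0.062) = 0.7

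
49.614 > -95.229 True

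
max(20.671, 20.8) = 20.8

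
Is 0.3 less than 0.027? No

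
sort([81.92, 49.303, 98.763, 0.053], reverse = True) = [98.763, 81.92, 49.303, 0.053]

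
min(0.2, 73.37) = 0.2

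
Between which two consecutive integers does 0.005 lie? 0 and 1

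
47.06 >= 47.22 False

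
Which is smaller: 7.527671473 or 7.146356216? 7.146356216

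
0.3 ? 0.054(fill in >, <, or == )>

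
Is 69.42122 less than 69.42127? Yes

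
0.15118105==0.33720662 False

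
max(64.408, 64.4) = 64.408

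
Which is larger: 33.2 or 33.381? 33.381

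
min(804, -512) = -512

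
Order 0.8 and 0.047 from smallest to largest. 0.047, 0.8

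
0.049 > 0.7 False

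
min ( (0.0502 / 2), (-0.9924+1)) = 0.0076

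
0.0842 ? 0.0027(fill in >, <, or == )>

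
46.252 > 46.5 False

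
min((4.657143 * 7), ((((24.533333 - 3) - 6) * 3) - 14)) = 32.599999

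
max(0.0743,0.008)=0.0743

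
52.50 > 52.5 False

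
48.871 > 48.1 True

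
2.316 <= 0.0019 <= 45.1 False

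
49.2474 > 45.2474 True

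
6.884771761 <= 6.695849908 False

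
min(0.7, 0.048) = 0.048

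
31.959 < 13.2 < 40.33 False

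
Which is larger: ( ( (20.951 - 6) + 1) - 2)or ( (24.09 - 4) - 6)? ( (24.09 - 4) - 6)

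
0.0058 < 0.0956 True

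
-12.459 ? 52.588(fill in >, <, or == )<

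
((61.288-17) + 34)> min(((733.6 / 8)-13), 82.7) False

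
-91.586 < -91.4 True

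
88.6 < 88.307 False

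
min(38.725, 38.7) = 38.7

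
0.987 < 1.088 True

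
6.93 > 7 False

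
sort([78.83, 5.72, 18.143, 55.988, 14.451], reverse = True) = [78.83, 55.988, 18.143, 14.451, 5.72]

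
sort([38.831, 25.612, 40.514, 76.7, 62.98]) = [25.612, 38.831, 40.514, 62.98, 76.7]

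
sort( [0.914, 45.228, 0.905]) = [0.905, 0.914, 45.228]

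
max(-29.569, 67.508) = 67.508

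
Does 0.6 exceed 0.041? Yes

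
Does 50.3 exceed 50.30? No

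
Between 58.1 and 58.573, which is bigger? 58.573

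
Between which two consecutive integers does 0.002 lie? 0 and 1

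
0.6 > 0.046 True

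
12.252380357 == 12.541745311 False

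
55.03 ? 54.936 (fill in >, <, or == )>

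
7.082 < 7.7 True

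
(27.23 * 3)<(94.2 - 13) False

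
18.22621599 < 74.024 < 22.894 False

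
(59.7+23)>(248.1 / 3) False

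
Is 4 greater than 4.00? No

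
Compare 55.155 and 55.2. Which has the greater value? 55.2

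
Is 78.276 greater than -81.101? Yes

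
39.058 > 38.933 True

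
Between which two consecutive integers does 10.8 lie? 10 and 11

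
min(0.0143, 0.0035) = 0.0035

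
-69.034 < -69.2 False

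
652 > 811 False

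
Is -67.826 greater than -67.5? No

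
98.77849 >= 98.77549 True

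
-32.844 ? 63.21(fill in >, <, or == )<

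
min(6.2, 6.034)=6.034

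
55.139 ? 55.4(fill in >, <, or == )<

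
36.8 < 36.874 True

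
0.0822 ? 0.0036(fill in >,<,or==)>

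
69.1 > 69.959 False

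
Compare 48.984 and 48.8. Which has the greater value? 48.984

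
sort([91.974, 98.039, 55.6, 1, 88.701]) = [1, 55.6, 88.701, 91.974, 98.039]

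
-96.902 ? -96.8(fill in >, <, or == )<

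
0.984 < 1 True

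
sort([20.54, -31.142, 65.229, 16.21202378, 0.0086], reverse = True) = [65.229, 20.54, 16.21202378, 0.0086, -31.142]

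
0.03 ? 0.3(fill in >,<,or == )<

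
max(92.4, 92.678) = 92.678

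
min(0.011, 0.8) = 0.011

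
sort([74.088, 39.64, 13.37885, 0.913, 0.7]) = [0.7, 0.913, 13.37885, 39.64, 74.088]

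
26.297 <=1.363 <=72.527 False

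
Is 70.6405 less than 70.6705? Yes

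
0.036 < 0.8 True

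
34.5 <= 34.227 False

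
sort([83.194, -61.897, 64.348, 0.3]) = [-61.897, 0.3, 64.348, 83.194]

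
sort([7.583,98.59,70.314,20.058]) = [7.583,20.058,70.314,98.59]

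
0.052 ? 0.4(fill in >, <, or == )<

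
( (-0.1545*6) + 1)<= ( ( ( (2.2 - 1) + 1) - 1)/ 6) True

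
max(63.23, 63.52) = 63.52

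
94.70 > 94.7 False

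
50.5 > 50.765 False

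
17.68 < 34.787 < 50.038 True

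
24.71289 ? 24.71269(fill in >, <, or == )>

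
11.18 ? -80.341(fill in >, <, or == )>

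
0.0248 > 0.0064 True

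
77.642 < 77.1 False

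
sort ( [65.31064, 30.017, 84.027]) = [30.017, 65.31064, 84.027]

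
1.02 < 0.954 False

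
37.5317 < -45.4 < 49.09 False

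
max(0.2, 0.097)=0.2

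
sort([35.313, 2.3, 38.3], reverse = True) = [38.3, 35.313, 2.3]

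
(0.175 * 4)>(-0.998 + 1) True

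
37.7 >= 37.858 False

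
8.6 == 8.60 True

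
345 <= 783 True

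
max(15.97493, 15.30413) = 15.97493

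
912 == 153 False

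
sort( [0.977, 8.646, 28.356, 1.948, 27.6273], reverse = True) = [28.356, 27.6273, 8.646, 1.948, 0.977]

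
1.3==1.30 True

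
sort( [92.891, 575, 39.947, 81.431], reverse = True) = [575, 92.891, 81.431, 39.947]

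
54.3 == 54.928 False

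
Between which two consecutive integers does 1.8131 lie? 1 and 2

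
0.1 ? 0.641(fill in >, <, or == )<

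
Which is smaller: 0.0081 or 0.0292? 0.0081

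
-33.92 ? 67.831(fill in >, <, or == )<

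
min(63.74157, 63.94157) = 63.74157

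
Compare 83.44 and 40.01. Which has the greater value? 83.44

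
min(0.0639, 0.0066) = 0.0066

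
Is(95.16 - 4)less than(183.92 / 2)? Yes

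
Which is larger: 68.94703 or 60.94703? 68.94703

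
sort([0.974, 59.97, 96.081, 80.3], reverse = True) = [96.081, 80.3, 59.97, 0.974]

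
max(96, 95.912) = 96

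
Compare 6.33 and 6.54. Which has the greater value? 6.54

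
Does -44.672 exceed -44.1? No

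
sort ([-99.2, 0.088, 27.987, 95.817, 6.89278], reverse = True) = [95.817, 27.987, 6.89278, 0.088, -99.2]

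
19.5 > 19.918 False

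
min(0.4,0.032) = 0.032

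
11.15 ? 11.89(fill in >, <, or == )<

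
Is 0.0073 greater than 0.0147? No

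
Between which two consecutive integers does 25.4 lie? 25 and 26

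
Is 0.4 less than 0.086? No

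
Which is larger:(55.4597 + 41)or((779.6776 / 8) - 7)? (55.4597 + 41)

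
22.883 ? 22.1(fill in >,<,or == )>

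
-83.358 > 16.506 False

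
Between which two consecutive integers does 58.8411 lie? 58 and 59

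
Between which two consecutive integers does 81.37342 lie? 81 and 82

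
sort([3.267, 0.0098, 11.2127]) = [0.0098, 3.267, 11.2127]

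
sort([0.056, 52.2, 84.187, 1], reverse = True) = [84.187, 52.2, 1, 0.056]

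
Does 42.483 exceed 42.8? No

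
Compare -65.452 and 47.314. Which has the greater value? 47.314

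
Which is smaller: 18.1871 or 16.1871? 16.1871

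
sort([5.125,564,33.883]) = [5.125,33.883,564]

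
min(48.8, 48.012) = 48.012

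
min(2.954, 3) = 2.954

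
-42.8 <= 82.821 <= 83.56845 True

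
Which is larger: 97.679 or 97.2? 97.679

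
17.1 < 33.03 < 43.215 True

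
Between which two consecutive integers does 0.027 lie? 0 and 1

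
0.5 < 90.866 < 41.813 False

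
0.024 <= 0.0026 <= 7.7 False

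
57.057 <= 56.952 False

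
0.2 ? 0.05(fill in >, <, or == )>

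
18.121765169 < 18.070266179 False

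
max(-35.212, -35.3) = -35.212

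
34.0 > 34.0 False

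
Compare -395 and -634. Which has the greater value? -395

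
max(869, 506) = 869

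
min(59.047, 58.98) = 58.98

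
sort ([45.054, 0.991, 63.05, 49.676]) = [0.991, 45.054, 49.676, 63.05]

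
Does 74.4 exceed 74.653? No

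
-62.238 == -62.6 False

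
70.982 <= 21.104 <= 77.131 False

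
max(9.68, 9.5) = 9.68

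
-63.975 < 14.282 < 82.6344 True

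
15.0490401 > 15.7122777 False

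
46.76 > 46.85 False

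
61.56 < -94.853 False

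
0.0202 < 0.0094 False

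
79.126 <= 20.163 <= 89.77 False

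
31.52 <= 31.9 True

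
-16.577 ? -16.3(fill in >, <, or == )<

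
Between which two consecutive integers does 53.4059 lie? 53 and 54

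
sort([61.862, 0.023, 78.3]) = [0.023, 61.862, 78.3]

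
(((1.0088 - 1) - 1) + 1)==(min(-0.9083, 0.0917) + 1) False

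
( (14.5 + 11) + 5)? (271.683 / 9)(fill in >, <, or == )>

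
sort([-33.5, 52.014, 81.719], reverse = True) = [81.719, 52.014, -33.5]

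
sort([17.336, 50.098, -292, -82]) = [-292, -82, 17.336, 50.098]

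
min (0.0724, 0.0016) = 0.0016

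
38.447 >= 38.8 False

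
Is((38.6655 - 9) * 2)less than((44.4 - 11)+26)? Yes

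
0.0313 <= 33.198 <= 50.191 True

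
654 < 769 True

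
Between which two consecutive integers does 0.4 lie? 0 and 1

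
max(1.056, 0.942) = 1.056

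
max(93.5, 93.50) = 93.50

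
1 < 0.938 False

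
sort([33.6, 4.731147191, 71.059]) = [4.731147191, 33.6, 71.059]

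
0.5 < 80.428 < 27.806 False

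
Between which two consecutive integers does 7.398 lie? 7 and 8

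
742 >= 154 True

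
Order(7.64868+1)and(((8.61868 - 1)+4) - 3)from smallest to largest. (((8.61868 - 1)+4) - 3), (7.64868+1)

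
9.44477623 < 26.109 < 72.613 True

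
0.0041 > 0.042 False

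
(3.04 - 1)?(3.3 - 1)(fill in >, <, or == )<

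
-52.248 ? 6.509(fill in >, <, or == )<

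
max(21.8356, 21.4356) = 21.8356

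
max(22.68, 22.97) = 22.97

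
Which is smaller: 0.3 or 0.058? 0.058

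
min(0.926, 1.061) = 0.926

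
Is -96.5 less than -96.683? No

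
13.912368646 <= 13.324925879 False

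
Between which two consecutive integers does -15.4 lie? -16 and -15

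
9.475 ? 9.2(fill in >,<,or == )>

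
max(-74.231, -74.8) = -74.231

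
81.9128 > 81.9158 False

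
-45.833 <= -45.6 True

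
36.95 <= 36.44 False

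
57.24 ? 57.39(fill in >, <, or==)<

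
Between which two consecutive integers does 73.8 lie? 73 and 74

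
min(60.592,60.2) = 60.2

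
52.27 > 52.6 False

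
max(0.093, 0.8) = 0.8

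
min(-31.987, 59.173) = -31.987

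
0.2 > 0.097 True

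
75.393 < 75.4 True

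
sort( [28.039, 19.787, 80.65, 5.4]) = [5.4, 19.787, 28.039, 80.65]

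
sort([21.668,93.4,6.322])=[6.322,21.668,93.4]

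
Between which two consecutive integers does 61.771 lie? 61 and 62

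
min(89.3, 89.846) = 89.3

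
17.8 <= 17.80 True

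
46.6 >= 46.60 True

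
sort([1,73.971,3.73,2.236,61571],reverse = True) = [61571,73.971,3.73,2.236,1]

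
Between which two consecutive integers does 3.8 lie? 3 and 4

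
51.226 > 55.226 False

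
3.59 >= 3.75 False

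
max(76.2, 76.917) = 76.917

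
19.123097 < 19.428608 True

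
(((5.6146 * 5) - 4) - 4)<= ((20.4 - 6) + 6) True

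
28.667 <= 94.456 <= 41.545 False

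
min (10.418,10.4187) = 10.418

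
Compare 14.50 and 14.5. They are equal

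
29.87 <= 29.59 False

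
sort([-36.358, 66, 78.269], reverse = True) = [78.269, 66, -36.358]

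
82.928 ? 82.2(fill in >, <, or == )>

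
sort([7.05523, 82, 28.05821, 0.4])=[0.4, 7.05523, 28.05821, 82]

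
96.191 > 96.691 False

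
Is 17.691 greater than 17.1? Yes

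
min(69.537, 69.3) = 69.3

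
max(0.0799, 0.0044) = 0.0799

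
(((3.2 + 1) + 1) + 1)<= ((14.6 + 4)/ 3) True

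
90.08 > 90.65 False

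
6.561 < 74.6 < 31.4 False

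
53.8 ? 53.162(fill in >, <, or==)>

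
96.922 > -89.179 True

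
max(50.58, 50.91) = 50.91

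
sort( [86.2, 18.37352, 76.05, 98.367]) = [18.37352, 76.05, 86.2, 98.367]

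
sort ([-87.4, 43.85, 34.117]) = [-87.4, 34.117, 43.85]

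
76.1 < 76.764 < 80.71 True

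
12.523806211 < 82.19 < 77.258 False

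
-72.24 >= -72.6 True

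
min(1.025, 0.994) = 0.994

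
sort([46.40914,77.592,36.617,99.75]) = [36.617,46.40914,77.592,99.75]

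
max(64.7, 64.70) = 64.70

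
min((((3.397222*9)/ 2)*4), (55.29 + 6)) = 61.149996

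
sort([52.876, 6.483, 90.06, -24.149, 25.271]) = [-24.149, 6.483, 25.271, 52.876, 90.06]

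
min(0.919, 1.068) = 0.919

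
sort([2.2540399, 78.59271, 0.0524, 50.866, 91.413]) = [0.0524, 2.2540399, 50.866, 78.59271, 91.413]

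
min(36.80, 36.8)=36.80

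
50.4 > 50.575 False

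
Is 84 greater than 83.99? Yes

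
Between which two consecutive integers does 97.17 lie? 97 and 98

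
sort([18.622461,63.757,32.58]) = [18.622461,32.58,63.757]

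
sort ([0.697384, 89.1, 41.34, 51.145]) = [0.697384, 41.34, 51.145, 89.1]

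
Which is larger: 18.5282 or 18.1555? 18.5282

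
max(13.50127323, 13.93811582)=13.93811582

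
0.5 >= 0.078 True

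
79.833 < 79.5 False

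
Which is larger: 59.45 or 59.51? 59.51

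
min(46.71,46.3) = 46.3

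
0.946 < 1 True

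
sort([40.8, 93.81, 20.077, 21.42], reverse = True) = [93.81, 40.8, 21.42, 20.077]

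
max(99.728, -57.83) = 99.728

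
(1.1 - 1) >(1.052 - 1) True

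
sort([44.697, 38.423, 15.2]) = [15.2, 38.423, 44.697]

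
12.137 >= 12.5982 False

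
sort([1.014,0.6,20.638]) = [0.6,1.014,20.638]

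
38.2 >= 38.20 True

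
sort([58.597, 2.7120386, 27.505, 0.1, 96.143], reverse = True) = [96.143, 58.597, 27.505, 2.7120386, 0.1]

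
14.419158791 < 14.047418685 False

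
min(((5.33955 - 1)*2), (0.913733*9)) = 8.223597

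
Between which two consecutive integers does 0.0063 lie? 0 and 1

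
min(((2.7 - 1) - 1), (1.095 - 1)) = 0.095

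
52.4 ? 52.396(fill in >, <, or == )>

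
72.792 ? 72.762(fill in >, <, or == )>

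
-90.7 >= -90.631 False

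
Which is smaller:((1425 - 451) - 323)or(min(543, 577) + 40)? (min(543, 577) + 40)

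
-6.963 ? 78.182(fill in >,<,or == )<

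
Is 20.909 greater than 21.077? No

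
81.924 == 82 False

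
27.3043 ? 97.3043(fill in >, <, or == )<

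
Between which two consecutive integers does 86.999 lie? 86 and 87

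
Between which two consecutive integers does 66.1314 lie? 66 and 67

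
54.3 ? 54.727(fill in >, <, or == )<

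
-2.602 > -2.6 False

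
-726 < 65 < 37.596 False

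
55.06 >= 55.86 False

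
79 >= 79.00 True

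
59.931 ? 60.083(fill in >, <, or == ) <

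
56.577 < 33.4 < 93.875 False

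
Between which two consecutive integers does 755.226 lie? 755 and 756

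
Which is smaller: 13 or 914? 13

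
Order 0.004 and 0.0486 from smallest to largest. 0.004, 0.0486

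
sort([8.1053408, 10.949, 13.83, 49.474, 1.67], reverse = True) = [49.474, 13.83, 10.949, 8.1053408, 1.67]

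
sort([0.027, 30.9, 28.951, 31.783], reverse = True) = [31.783, 30.9, 28.951, 0.027]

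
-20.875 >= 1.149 False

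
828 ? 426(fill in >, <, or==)>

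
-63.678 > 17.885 False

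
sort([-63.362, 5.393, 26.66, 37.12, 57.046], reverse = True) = [57.046, 37.12, 26.66, 5.393, -63.362]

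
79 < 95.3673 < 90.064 False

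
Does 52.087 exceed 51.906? Yes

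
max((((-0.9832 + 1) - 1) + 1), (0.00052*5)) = 0.0168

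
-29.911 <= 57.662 True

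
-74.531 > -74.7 True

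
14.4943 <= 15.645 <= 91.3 True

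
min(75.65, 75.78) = 75.65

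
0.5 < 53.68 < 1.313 False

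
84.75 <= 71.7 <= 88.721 False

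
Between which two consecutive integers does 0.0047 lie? 0 and 1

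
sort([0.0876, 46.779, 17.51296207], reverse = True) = [46.779, 17.51296207, 0.0876]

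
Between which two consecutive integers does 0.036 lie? 0 and 1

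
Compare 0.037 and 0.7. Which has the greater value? 0.7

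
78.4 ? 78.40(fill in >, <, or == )==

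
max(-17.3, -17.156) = -17.156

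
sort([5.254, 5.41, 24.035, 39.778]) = [5.254, 5.41, 24.035, 39.778]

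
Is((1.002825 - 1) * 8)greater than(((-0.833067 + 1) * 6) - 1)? Yes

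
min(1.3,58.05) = 1.3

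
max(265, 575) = 575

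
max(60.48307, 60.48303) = 60.48307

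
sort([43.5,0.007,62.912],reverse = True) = [62.912,43.5,0.007]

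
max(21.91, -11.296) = 21.91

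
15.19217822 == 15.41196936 False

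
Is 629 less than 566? No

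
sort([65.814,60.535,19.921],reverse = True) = [65.814,60.535,19.921]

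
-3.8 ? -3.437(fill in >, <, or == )<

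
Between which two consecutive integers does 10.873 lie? 10 and 11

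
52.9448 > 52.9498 False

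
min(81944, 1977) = 1977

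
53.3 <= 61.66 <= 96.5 True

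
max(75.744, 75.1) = 75.744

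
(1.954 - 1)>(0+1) False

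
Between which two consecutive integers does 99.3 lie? 99 and 100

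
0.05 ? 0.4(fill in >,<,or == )<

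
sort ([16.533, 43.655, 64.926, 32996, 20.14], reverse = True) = [32996, 64.926, 43.655, 20.14, 16.533]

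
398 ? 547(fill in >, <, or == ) <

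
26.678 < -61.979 False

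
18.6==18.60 True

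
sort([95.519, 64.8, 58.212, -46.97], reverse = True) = [95.519, 64.8, 58.212, -46.97]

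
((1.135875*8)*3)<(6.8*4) False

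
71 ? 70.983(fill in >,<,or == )>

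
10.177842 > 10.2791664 False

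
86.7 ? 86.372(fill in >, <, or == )>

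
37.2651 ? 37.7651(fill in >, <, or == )<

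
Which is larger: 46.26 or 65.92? 65.92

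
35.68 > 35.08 True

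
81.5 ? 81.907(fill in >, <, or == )<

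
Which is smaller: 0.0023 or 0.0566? 0.0023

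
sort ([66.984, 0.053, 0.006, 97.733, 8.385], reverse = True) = [97.733, 66.984, 8.385, 0.053, 0.006]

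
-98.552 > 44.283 False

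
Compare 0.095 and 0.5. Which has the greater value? 0.5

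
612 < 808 True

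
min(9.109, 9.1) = 9.1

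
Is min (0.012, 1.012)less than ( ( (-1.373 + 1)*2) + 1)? Yes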